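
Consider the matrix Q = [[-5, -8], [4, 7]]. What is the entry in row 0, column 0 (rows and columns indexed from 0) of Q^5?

Characteristic polynomial: t^2 - 2t - 3 = (t - 3)(t + 1), so the eigenvalues are -1, 3.
t=-1: eigenvector (2, -1).
t=3: eigenvector (-1, 1).
P = [[2, -1], [-1, 1]], D = diag(-1, 3), P⁻¹ = [[1, 1], [1, 2]].
Q⁵ = P·diag(-1, 243)·P⁻¹ = [[-245, -488], [244, 487]].
The requested entry is -245.

-245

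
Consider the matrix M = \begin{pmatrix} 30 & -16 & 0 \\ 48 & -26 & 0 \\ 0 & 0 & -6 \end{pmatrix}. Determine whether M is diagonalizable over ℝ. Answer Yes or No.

Yes

Characteristic polynomial: p(λ) = λ^3 + 2λ^2 - 36λ - 72 = (λ - 6)(λ + 2)(λ + 6).
All 3 eigenvalues are distinct, so M is diagonalizable.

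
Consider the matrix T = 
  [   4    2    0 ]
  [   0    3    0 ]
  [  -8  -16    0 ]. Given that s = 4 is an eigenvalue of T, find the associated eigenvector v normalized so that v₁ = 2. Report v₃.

T − 4I = [[0, 2, 0], [0, -1, 0], [-8, -16, -4]].
Solving (T − 4I)v = 0 gives the eigenspace spanned by (2, 0, -4).
With v₁ = 2, v = (2, 0, -4), so v₃ = -4.

-4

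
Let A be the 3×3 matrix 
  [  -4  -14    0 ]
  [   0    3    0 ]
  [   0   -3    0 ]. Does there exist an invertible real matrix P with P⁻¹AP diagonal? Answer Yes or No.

Yes

Characteristic polynomial: p(r) = r^3 + r^2 - 12r = r(r - 3)(r + 4).
All 3 eigenvalues are distinct, so A is diagonalizable.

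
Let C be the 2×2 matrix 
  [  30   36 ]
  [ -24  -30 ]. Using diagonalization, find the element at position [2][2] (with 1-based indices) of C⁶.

46656

Characteristic polynomial: s^2 - 36 = (s - 6)(s + 6), so the eigenvalues are -6, 6.
s=6: eigenvector (3, -2).
s=-6: eigenvector (-1, 1).
P = [[3, -1], [-2, 1]], D = diag(6, -6), P⁻¹ = [[1, 1], [2, 3]].
C⁶ = P·diag(46656, 46656)·P⁻¹ = [[46656, 0], [0, 46656]].
The requested entry is 46656.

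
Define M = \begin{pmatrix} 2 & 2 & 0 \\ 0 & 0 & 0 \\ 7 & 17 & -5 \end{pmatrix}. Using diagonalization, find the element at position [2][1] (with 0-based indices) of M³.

Characteristic polynomial: s^3 + 3s^2 - 10s = s(s - 2)(s + 5), so the eigenvalues are -5, 0, 2.
s=0: eigenvector (-1, 1, 2).
s=2: eigenvector (1, 0, 1).
s=-5: eigenvector (0, 0, 1).
P = [[-1, 1, 0], [1, 0, 0], [2, 1, 1]], D = diag(0, 2, -5), P⁻¹ = [[0, 1, 0], [1, 1, 0], [-1, -3, 1]].
M³ = P·diag(0, 8, -125)·P⁻¹ = [[8, 8, 0], [0, 0, 0], [133, 383, -125]].
The requested entry is 383.

383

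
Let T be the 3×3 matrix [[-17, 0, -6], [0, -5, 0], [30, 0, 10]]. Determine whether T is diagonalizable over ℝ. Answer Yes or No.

Yes

Characteristic polynomial: p(λ) = λ^3 + 12λ^2 + 45λ + 50 = (λ + 2)(λ + 5)^2.
λ = -5 has algebraic multiplicity 2; rank(T + 5I) = 1, so geometric multiplicity = 2.
Every eigenvalue has geometric = algebraic multiplicity, so T is diagonalizable.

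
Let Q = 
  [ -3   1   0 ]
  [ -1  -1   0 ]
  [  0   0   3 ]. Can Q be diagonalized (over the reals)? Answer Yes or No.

No

Characteristic polynomial: p(t) = t^3 + t^2 - 8t - 12 = (t - 3)(t + 2)^2.
t = -2 has algebraic multiplicity 2; rank(Q + 2I) = 2, so geometric multiplicity = 1.
Geometric multiplicity < algebraic multiplicity, so Q is not diagonalizable.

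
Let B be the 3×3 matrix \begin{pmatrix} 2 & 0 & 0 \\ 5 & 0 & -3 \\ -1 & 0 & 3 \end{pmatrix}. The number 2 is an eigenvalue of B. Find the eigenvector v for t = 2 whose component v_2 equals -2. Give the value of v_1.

B − 2I = [[0, 0, 0], [5, -2, -3], [-1, 0, 1]].
Solving (B − 2I)v = 0 gives the eigenspace spanned by (-2, -2, -2).
With v_2 = -2, v = (-2, -2, -2), so v_1 = -2.

-2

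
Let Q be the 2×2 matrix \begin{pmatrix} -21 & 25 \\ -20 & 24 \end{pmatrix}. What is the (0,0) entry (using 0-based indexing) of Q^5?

-4101

Characteristic polynomial: s^2 - 3s - 4 = (s - 4)(s + 1), so the eigenvalues are -1, 4.
s=4: eigenvector (1, 1).
s=-1: eigenvector (-5, -4).
P = [[1, -5], [1, -4]], D = diag(4, -1), P⁻¹ = [[-4, 5], [-1, 1]].
Q⁵ = P·diag(1024, -1)·P⁻¹ = [[-4101, 5125], [-4100, 5124]].
The requested entry is -4101.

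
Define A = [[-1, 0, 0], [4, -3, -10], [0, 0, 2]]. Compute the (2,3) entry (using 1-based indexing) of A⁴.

Characteristic polynomial: λ^3 + 2λ^2 - 5λ - 6 = (λ - 2)(λ + 1)(λ + 3), so the eigenvalues are -3, -1, 2.
λ=-1: eigenvector (1, 2, 0).
λ=2: eigenvector (0, -2, 1).
λ=-3: eigenvector (0, 1, 0).
P = [[1, 0, 0], [2, -2, 1], [0, 1, 0]], D = diag(-1, 2, -3), P⁻¹ = [[1, 0, 0], [0, 0, 1], [-2, 1, 2]].
A⁴ = P·diag(1, 16, 81)·P⁻¹ = [[1, 0, 0], [-160, 81, 130], [0, 0, 16]].
The requested entry is 130.

130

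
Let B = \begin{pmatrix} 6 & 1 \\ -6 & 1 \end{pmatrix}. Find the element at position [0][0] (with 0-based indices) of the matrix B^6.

Characteristic polynomial: λ^2 - 7λ + 12 = (λ - 4)(λ - 3), so the eigenvalues are 3, 4.
λ=4: eigenvector (1, -2).
λ=3: eigenvector (-1, 3).
P = [[1, -1], [-2, 3]], D = diag(4, 3), P⁻¹ = [[3, 1], [2, 1]].
B⁶ = P·diag(4096, 729)·P⁻¹ = [[10830, 3367], [-20202, -6005]].
The requested entry is 10830.

10830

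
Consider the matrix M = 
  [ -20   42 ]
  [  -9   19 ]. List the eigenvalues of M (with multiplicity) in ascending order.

-2, 1

Characteristic polynomial: p(μ) = μ^2 + μ - 2 = (μ - 1)(μ + 2).
Roots (with multiplicity): -2, 1.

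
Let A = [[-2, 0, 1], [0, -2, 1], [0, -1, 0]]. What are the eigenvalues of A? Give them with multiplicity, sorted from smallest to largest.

-2, -1, -1

Characteristic polynomial: p(t) = t^3 + 4t^2 + 5t + 2 = (t + 1)^2(t + 2).
Roots (with multiplicity): -2, -1, -1.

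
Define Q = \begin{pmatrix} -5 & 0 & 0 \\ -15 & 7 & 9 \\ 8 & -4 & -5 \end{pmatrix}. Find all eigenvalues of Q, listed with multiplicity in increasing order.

-5, 1, 1

Characteristic polynomial: p(μ) = μ^3 + 3μ^2 - 9μ + 5 = (μ - 1)^2(μ + 5).
Roots (with multiplicity): -5, 1, 1.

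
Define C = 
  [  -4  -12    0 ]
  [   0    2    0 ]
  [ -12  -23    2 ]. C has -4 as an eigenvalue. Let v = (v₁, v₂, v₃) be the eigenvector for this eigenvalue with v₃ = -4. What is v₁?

C + 4I = [[0, -12, 0], [0, 6, 0], [-12, -23, 6]].
Solving (C + 4I)v = 0 gives the eigenspace spanned by (-2, 0, -4).
With v₃ = -4, v = (-2, 0, -4), so v₁ = -2.

-2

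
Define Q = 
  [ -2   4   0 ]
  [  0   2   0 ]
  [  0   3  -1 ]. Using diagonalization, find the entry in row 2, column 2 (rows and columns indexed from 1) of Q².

4

Characteristic polynomial: t^3 + t^2 - 4t - 4 = (t - 2)(t + 1)(t + 2), so the eigenvalues are -2, -1, 2.
t=2: eigenvector (1, 1, 1).
t=-2: eigenvector (1, 0, 0).
t=-1: eigenvector (0, 0, 1).
P = [[1, 1, 0], [1, 0, 0], [1, 0, 1]], D = diag(2, -2, -1), P⁻¹ = [[0, 1, 0], [1, -1, 0], [0, -1, 1]].
Q² = P·diag(4, 4, 1)·P⁻¹ = [[4, 0, 0], [0, 4, 0], [0, 3, 1]].
The requested entry is 4.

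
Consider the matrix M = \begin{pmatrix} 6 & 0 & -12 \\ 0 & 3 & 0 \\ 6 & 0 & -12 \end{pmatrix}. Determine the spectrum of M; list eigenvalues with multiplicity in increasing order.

-6, 0, 3

Characteristic polynomial: p(λ) = λ^3 + 3λ^2 - 18λ = λ(λ - 3)(λ + 6).
Roots (with multiplicity): -6, 0, 3.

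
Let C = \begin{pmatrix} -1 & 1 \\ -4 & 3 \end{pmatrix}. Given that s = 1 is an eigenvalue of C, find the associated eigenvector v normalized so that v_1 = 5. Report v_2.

C − 1I = [[-2, 1], [-4, 2]].
Solving (C − 1I)v = 0 gives the eigenspace spanned by (5, 10).
With v_1 = 5, v = (5, 10), so v_2 = 10.

10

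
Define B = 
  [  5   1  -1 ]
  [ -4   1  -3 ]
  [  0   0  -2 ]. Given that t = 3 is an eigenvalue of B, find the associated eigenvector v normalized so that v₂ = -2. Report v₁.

1

B − 3I = [[2, 1, -1], [-4, -2, -3], [0, 0, -5]].
Solving (B − 3I)v = 0 gives the eigenspace spanned by (1, -2, 0).
With v₂ = -2, v = (1, -2, 0), so v₁ = 1.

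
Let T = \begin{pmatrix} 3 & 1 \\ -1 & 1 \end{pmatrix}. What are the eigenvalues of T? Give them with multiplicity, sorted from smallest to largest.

Characteristic polynomial: p(λ) = λ^2 - 4λ + 4 = (λ - 2)^2.
Roots (with multiplicity): 2, 2.

2, 2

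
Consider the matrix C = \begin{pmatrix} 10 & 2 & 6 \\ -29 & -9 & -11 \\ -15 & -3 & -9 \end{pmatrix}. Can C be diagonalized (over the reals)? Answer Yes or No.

No

Characteristic polynomial: p(μ) = μ^3 + 8μ^2 + 16μ = μ(μ + 4)^2.
μ = -4 has algebraic multiplicity 2; rank(C + 4I) = 2, so geometric multiplicity = 1.
Geometric multiplicity < algebraic multiplicity, so C is not diagonalizable.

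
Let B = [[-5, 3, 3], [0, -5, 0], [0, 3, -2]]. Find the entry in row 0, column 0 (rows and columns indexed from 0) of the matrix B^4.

Characteristic polynomial: r^3 + 12r^2 + 45r + 50 = (r + 2)(r + 5)^2, so the eigenvalues are -5, -5, -2.
r=-5: eigenvector (1, 1, -1).
r=-5: eigenvector (1, 0, 0).
r=-2: eigenvector (1, 0, 1).
P = [[1, 1, 1], [1, 0, 0], [-1, 0, 1]], D = diag(-5, -5, -2), P⁻¹ = [[0, 1, 0], [1, -2, -1], [0, 1, 1]].
B⁴ = P·diag(625, 625, 16)·P⁻¹ = [[625, -609, -609], [0, 625, 0], [0, -609, 16]].
The requested entry is 625.

625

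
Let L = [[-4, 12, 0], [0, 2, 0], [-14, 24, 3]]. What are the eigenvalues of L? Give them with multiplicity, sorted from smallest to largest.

-4, 2, 3

Characteristic polynomial: p(s) = s^3 - s^2 - 14s + 24 = (s - 3)(s - 2)(s + 4).
Roots (with multiplicity): -4, 2, 3.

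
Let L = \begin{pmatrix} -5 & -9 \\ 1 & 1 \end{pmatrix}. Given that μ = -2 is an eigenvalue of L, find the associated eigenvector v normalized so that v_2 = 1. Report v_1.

L + 2I = [[-3, -9], [1, 3]].
Solving (L + 2I)v = 0 gives the eigenspace spanned by (-3, 1).
With v_2 = 1, v = (-3, 1), so v_1 = -3.

-3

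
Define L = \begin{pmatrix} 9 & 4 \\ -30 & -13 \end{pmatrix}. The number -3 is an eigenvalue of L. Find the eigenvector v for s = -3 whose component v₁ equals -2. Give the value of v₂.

L + 3I = [[12, 4], [-30, -10]].
Solving (L + 3I)v = 0 gives the eigenspace spanned by (-2, 6).
With v₁ = -2, v = (-2, 6), so v₂ = 6.

6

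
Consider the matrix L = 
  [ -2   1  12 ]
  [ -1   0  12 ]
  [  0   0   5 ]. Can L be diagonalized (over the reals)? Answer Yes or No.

Characteristic polynomial: p(λ) = λ^3 - 3λ^2 - 9λ - 5 = (λ - 5)(λ + 1)^2.
λ = -1 has algebraic multiplicity 2; rank(L + 1I) = 2, so geometric multiplicity = 1.
Geometric multiplicity < algebraic multiplicity, so L is not diagonalizable.

No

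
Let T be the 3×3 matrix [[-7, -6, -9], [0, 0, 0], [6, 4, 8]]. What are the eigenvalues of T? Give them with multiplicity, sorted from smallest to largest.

Characteristic polynomial: p(λ) = λ^3 - λ^2 - 2λ = λ(λ - 2)(λ + 1).
Roots (with multiplicity): -1, 0, 2.

-1, 0, 2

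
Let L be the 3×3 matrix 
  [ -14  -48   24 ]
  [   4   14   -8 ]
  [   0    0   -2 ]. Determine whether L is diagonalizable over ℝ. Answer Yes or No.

Characteristic polynomial: p(s) = s^3 + 2s^2 - 4s - 8 = (s - 2)(s + 2)^2.
s = -2 has algebraic multiplicity 2; rank(L + 2I) = 1, so geometric multiplicity = 2.
Every eigenvalue has geometric = algebraic multiplicity, so L is diagonalizable.

Yes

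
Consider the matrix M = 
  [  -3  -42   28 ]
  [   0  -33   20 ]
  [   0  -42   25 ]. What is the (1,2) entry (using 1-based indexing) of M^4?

11424

Characteristic polynomial: λ^3 + 11λ^2 + 39λ + 45 = (λ + 3)^2(λ + 5), so the eigenvalues are -5, -3, -3.
λ=-5: eigenvector (7, 5, 7).
λ=-3: eigenvector (1, 0, 0).
λ=-3: eigenvector (3, 2, 3).
P = [[7, 1, 3], [5, 0, 2], [7, 0, 3]], D = diag(-5, -3, -3), P⁻¹ = [[0, 3, -2], [1, 0, -1], [0, -7, 5]].
M⁴ = P·diag(625, 81, 81)·P⁻¹ = [[81, 11424, -7616], [0, 8241, -5440], [0, 11424, -7535]].
The requested entry is 11424.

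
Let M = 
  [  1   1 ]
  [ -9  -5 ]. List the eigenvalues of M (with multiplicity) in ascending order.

Characteristic polynomial: p(μ) = μ^2 + 4μ + 4 = (μ + 2)^2.
Roots (with multiplicity): -2, -2.

-2, -2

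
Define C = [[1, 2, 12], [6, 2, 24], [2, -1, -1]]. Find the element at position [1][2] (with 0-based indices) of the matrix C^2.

96

Characteristic polynomial: λ^3 - 2λ^2 - 13λ - 10 = (λ - 5)(λ + 1)(λ + 2), so the eigenvalues are -2, -1, 5.
λ=5: eigenvector (1, 2, 0).
λ=-2: eigenvector (-2, -3, 1).
λ=-1: eigenvector (-2, -4, 1).
P = [[1, -2, -2], [2, -3, -4], [0, 1, 1]], D = diag(5, -2, -1), P⁻¹ = [[1, 0, 2], [-2, 1, 0], [2, -1, 1]].
C² = P·diag(25, 4, 1)·P⁻¹ = [[37, -6, 48], [66, -8, 96], [-6, 3, 1]].
The requested entry is 96.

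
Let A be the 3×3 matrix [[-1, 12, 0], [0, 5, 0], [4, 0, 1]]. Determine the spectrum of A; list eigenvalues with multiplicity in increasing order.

-1, 1, 5

Characteristic polynomial: p(r) = r^3 - 5r^2 - r + 5 = (r - 5)(r - 1)(r + 1).
Roots (with multiplicity): -1, 1, 5.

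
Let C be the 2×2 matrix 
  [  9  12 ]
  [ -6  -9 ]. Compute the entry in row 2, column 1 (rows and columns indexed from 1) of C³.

-54

Characteristic polynomial: r^2 - 9 = (r - 3)(r + 3), so the eigenvalues are -3, 3.
r=3: eigenvector (-2, 1).
r=-3: eigenvector (-1, 1).
P = [[-2, -1], [1, 1]], D = diag(3, -3), P⁻¹ = [[-1, -1], [1, 2]].
C³ = P·diag(27, -27)·P⁻¹ = [[81, 108], [-54, -81]].
The requested entry is -54.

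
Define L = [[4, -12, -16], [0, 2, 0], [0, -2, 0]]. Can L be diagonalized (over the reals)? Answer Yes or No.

Yes

Characteristic polynomial: p(λ) = λ^3 - 6λ^2 + 8λ = λ(λ - 4)(λ - 2).
All 3 eigenvalues are distinct, so L is diagonalizable.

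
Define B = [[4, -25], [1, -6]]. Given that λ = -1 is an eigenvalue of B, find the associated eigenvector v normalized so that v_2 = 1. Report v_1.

B + 1I = [[5, -25], [1, -5]].
Solving (B + 1I)v = 0 gives the eigenspace spanned by (5, 1).
With v_2 = 1, v = (5, 1), so v_1 = 5.

5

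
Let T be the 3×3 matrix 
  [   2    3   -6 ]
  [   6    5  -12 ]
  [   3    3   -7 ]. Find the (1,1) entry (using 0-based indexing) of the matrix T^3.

17

Characteristic polynomial: s^3 - 3s - 2 = (s - 2)(s + 1)^2, so the eigenvalues are -1, -1, 2.
s=2: eigenvector (1, 2, 1).
s=-1: eigenvector (-1, -5, -3).
s=-1: eigenvector (0, 2, 1).
P = [[1, -1, 0], [2, -5, 2], [1, -3, 1]], D = diag(2, -1, -1), P⁻¹ = [[1, 1, -2], [0, 1, -2], [-1, 2, -3]].
T³ = P·diag(8, -1, -1)·P⁻¹ = [[8, 9, -18], [18, 17, -36], [9, 9, -19]].
The requested entry is 17.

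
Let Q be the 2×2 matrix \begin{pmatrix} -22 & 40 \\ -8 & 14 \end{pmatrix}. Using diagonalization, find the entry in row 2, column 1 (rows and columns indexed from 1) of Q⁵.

-15488

Characteristic polynomial: λ^2 + 8λ + 12 = (λ + 2)(λ + 6), so the eigenvalues are -6, -2.
λ=-6: eigenvector (5, 2).
λ=-2: eigenvector (2, 1).
P = [[5, 2], [2, 1]], D = diag(-6, -2), P⁻¹ = [[1, -2], [-2, 5]].
Q⁵ = P·diag(-7776, -32)·P⁻¹ = [[-38752, 77440], [-15488, 30944]].
The requested entry is -15488.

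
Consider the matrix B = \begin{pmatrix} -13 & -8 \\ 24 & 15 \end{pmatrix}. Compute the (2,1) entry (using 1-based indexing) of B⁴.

Characteristic polynomial: s^2 - 2s - 3 = (s - 3)(s + 1), so the eigenvalues are -1, 3.
s=-1: eigenvector (2, -3).
s=3: eigenvector (1, -2).
P = [[2, 1], [-3, -2]], D = diag(-1, 3), P⁻¹ = [[2, 1], [-3, -2]].
B⁴ = P·diag(1, 81)·P⁻¹ = [[-239, -160], [480, 321]].
The requested entry is 480.

480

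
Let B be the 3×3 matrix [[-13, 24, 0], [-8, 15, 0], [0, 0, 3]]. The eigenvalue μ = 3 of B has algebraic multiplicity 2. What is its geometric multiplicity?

B − 3I = [[-16, 24, 0], [-8, 12, 0], [0, 0, 0]].
This matrix has rank 1, so its null space has dimension 3 − 1 = 2.

2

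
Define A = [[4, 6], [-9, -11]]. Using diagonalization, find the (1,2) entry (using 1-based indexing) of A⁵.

6186

Characteristic polynomial: s^2 + 7s + 10 = (s + 2)(s + 5), so the eigenvalues are -5, -2.
s=-2: eigenvector (1, -1).
s=-5: eigenvector (-2, 3).
P = [[1, -2], [-1, 3]], D = diag(-2, -5), P⁻¹ = [[3, 2], [1, 1]].
A⁵ = P·diag(-32, -3125)·P⁻¹ = [[6154, 6186], [-9279, -9311]].
The requested entry is 6186.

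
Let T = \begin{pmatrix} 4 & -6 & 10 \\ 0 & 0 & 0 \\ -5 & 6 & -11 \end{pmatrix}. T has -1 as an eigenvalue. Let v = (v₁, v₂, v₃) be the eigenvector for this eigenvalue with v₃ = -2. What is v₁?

4

T + 1I = [[5, -6, 10], [0, 1, 0], [-5, 6, -10]].
Solving (T + 1I)v = 0 gives the eigenspace spanned by (4, 0, -2).
With v₃ = -2, v = (4, 0, -2), so v₁ = 4.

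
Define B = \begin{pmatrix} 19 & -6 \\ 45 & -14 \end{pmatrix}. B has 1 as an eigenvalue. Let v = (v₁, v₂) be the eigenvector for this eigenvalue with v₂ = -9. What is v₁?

-3

B − 1I = [[18, -6], [45, -15]].
Solving (B − 1I)v = 0 gives the eigenspace spanned by (-3, -9).
With v₂ = -9, v = (-3, -9), so v₁ = -3.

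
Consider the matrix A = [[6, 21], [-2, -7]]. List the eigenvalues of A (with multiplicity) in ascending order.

Characteristic polynomial: p(t) = t^2 + t = t(t + 1).
Roots (with multiplicity): -1, 0.

-1, 0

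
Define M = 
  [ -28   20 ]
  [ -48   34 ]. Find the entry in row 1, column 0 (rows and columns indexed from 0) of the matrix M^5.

Characteristic polynomial: μ^2 - 6μ + 8 = (μ - 4)(μ - 2), so the eigenvalues are 2, 4.
μ=2: eigenvector (-2, -3).
μ=4: eigenvector (5, 8).
P = [[-2, 5], [-3, 8]], D = diag(2, 4), P⁻¹ = [[-8, 5], [-3, 2]].
M⁵ = P·diag(32, 1024)·P⁻¹ = [[-14848, 9920], [-23808, 15904]].
The requested entry is -23808.

-23808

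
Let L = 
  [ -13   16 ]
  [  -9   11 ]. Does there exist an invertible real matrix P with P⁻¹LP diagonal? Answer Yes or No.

No

Characteristic polynomial: p(r) = r^2 + 2r + 1 = (r + 1)^2.
r = -1 has algebraic multiplicity 2; rank(L + 1I) = 1, so geometric multiplicity = 1.
Geometric multiplicity < algebraic multiplicity, so L is not diagonalizable.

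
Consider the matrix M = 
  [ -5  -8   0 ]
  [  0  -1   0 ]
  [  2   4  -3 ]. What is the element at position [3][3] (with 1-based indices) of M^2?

Characteristic polynomial: s^3 + 9s^2 + 23s + 15 = (s + 1)(s + 3)(s + 5), so the eigenvalues are -5, -3, -1.
s=-5: eigenvector (1, 0, -1).
s=-1: eigenvector (-2, 1, 0).
s=-3: eigenvector (0, 0, 1).
P = [[1, -2, 0], [0, 1, 0], [-1, 0, 1]], D = diag(-5, -1, -3), P⁻¹ = [[1, 2, 0], [0, 1, 0], [1, 2, 1]].
M² = P·diag(25, 1, 9)·P⁻¹ = [[25, 48, 0], [0, 1, 0], [-16, -32, 9]].
The requested entry is 9.

9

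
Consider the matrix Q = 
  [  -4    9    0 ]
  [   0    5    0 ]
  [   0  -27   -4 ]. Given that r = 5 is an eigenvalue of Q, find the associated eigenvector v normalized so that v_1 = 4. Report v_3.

-12

Q − 5I = [[-9, 9, 0], [0, 0, 0], [0, -27, -9]].
Solving (Q − 5I)v = 0 gives the eigenspace spanned by (4, 4, -12).
With v_1 = 4, v = (4, 4, -12), so v_3 = -12.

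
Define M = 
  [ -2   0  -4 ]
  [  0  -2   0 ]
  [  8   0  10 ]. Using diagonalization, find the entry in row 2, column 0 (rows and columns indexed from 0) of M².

64

Characteristic polynomial: r^3 - 6r^2 - 4r + 24 = (r - 6)(r - 2)(r + 2), so the eigenvalues are -2, 2, 6.
r=6: eigenvector (-1, 0, 2).
r=-2: eigenvector (0, 1, 0).
r=2: eigenvector (-1, 0, 1).
P = [[-1, 0, -1], [0, 1, 0], [2, 0, 1]], D = diag(6, -2, 2), P⁻¹ = [[1, 0, 1], [0, 1, 0], [-2, 0, -1]].
M² = P·diag(36, 4, 4)·P⁻¹ = [[-28, 0, -32], [0, 4, 0], [64, 0, 68]].
The requested entry is 64.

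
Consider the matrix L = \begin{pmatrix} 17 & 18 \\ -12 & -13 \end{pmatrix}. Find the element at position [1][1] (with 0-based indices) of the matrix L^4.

Characteristic polynomial: t^2 - 4t - 5 = (t - 5)(t + 1), so the eigenvalues are -1, 5.
t=-1: eigenvector (-1, 1).
t=5: eigenvector (3, -2).
P = [[-1, 3], [1, -2]], D = diag(-1, 5), P⁻¹ = [[2, 3], [1, 1]].
L⁴ = P·diag(1, 625)·P⁻¹ = [[1873, 1872], [-1248, -1247]].
The requested entry is -1247.

-1247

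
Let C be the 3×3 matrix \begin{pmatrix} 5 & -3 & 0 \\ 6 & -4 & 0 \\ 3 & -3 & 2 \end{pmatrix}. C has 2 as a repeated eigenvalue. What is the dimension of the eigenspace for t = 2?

C − 2I = [[3, -3, 0], [6, -6, 0], [3, -3, 0]].
This matrix has rank 1, so its null space has dimension 3 − 1 = 2.

2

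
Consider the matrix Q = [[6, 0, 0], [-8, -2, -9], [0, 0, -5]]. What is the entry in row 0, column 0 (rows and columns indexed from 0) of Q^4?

Characteristic polynomial: λ^3 + λ^2 - 32λ - 60 = (λ - 6)(λ + 2)(λ + 5), so the eigenvalues are -5, -2, 6.
λ=6: eigenvector (1, -1, 0).
λ=-2: eigenvector (0, 1, 0).
λ=-5: eigenvector (0, 3, 1).
P = [[1, 0, 0], [-1, 1, 3], [0, 0, 1]], D = diag(6, -2, -5), P⁻¹ = [[1, 0, 0], [1, 1, -3], [0, 0, 1]].
Q⁴ = P·diag(1296, 16, 625)·P⁻¹ = [[1296, 0, 0], [-1280, 16, 1827], [0, 0, 625]].
The requested entry is 1296.

1296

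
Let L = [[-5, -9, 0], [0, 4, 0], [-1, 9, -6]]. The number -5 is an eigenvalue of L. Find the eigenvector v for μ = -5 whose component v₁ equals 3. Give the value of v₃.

-3

L + 5I = [[0, -9, 0], [0, 9, 0], [-1, 9, -1]].
Solving (L + 5I)v = 0 gives the eigenspace spanned by (3, 0, -3).
With v₁ = 3, v = (3, 0, -3), so v₃ = -3.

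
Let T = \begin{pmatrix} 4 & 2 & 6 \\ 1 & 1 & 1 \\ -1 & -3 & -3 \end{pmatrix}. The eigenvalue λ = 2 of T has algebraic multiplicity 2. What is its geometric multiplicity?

T − 2I = [[2, 2, 6], [1, -1, 1], [-1, -3, -5]].
This matrix has rank 2, so its null space has dimension 3 − 2 = 1.

1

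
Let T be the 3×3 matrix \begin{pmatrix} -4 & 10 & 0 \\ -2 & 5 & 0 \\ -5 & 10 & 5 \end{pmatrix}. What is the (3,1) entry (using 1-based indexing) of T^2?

Characteristic polynomial: s^3 - 6s^2 + 5s = s(s - 5)(s - 1), so the eigenvalues are 0, 1, 5.
s=0: eigenvector (5, 2, 1).
s=1: eigenvector (2, 1, 0).
s=5: eigenvector (0, 0, 1).
P = [[5, 2, 0], [2, 1, 0], [1, 0, 1]], D = diag(0, 1, 5), P⁻¹ = [[1, -2, 0], [-2, 5, 0], [-1, 2, 1]].
T² = P·diag(0, 1, 25)·P⁻¹ = [[-4, 10, 0], [-2, 5, 0], [-25, 50, 25]].
The requested entry is -25.

-25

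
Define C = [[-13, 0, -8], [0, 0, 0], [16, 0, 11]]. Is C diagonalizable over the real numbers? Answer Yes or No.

Characteristic polynomial: p(λ) = λ^3 + 2λ^2 - 15λ = λ(λ - 3)(λ + 5).
All 3 eigenvalues are distinct, so C is diagonalizable.

Yes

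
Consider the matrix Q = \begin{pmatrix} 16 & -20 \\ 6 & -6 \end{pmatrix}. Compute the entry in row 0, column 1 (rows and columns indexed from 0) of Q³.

-1520

Characteristic polynomial: r^2 - 10r + 24 = (r - 6)(r - 4), so the eigenvalues are 4, 6.
r=4: eigenvector (5, 3).
r=6: eigenvector (2, 1).
P = [[5, 2], [3, 1]], D = diag(4, 6), P⁻¹ = [[-1, 2], [3, -5]].
Q³ = P·diag(64, 216)·P⁻¹ = [[976, -1520], [456, -696]].
The requested entry is -1520.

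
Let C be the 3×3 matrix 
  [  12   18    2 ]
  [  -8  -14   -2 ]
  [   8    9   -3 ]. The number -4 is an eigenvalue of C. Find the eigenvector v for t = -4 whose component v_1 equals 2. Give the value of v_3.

2

C + 4I = [[16, 18, 2], [-8, -10, -2], [8, 9, 1]].
Solving (C + 4I)v = 0 gives the eigenspace spanned by (2, -2, 2).
With v_1 = 2, v = (2, -2, 2), so v_3 = 2.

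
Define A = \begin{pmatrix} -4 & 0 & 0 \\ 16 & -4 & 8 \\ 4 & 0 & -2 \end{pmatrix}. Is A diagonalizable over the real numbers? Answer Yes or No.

Yes

Characteristic polynomial: p(λ) = λ^3 + 10λ^2 + 32λ + 32 = (λ + 2)(λ + 4)^2.
λ = -4 has algebraic multiplicity 2; rank(A + 4I) = 1, so geometric multiplicity = 2.
Every eigenvalue has geometric = algebraic multiplicity, so A is diagonalizable.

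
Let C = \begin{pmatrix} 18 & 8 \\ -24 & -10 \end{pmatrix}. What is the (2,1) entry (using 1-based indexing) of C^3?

-1248

Characteristic polynomial: μ^2 - 8μ + 12 = (μ - 6)(μ - 2), so the eigenvalues are 2, 6.
μ=2: eigenvector (1, -2).
μ=6: eigenvector (2, -3).
P = [[1, 2], [-2, -3]], D = diag(2, 6), P⁻¹ = [[-3, -2], [2, 1]].
C³ = P·diag(8, 216)·P⁻¹ = [[840, 416], [-1248, -616]].
The requested entry is -1248.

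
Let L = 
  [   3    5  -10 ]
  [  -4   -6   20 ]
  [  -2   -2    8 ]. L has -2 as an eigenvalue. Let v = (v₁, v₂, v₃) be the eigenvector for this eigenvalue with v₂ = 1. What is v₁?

-1

L + 2I = [[5, 5, -10], [-4, -4, 20], [-2, -2, 10]].
Solving (L + 2I)v = 0 gives the eigenspace spanned by (-1, 1, 0).
With v₂ = 1, v = (-1, 1, 0), so v₁ = -1.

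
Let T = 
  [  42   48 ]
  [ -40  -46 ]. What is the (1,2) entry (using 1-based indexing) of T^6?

Characteristic polynomial: s^2 + 4s - 12 = (s - 2)(s + 6), so the eigenvalues are -6, 2.
s=2: eigenvector (6, -5).
s=-6: eigenvector (-1, 1).
P = [[6, -1], [-5, 1]], D = diag(2, -6), P⁻¹ = [[1, 1], [5, 6]].
T⁶ = P·diag(64, 46656)·P⁻¹ = [[-232896, -279552], [232960, 279616]].
The requested entry is -279552.

-279552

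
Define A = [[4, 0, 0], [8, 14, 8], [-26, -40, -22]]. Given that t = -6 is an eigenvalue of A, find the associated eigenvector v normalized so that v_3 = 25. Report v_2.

A + 6I = [[10, 0, 0], [8, 20, 8], [-26, -40, -16]].
Solving (A + 6I)v = 0 gives the eigenspace spanned by (0, -10, 25).
With v_3 = 25, v = (0, -10, 25), so v_2 = -10.

-10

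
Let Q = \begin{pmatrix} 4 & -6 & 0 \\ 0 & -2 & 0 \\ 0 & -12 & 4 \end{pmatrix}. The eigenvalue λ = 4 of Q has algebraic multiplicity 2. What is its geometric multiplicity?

Q − 4I = [[0, -6, 0], [0, -6, 0], [0, -12, 0]].
This matrix has rank 1, so its null space has dimension 3 − 1 = 2.

2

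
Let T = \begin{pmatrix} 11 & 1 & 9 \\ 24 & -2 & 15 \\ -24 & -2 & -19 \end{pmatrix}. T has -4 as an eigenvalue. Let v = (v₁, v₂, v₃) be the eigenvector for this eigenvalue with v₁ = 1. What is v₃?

T + 4I = [[15, 1, 9], [24, 2, 15], [-24, -2, -15]].
Solving (T + 4I)v = 0 gives the eigenspace spanned by (1, 3, -2).
With v₁ = 1, v = (1, 3, -2), so v₃ = -2.

-2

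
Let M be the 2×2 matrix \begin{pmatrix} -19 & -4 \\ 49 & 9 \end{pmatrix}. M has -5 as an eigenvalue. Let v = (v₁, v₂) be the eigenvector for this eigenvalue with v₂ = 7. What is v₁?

-2

M + 5I = [[-14, -4], [49, 14]].
Solving (M + 5I)v = 0 gives the eigenspace spanned by (-2, 7).
With v₂ = 7, v = (-2, 7), so v₁ = -2.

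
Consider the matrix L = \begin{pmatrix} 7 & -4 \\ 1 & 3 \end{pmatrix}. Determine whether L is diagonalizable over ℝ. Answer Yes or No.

No

Characteristic polynomial: p(s) = s^2 - 10s + 25 = (s - 5)^2.
s = 5 has algebraic multiplicity 2; rank(L − 5I) = 1, so geometric multiplicity = 1.
Geometric multiplicity < algebraic multiplicity, so L is not diagonalizable.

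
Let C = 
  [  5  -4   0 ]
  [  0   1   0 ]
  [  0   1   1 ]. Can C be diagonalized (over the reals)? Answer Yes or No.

Characteristic polynomial: p(s) = s^3 - 7s^2 + 11s - 5 = (s - 5)(s - 1)^2.
s = 1 has algebraic multiplicity 2; rank(C − 1I) = 2, so geometric multiplicity = 1.
Geometric multiplicity < algebraic multiplicity, so C is not diagonalizable.

No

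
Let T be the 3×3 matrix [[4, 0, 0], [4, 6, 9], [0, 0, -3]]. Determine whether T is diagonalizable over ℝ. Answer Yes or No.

Yes

Characteristic polynomial: p(λ) = λ^3 - 7λ^2 - 6λ + 72 = (λ - 6)(λ - 4)(λ + 3).
All 3 eigenvalues are distinct, so T is diagonalizable.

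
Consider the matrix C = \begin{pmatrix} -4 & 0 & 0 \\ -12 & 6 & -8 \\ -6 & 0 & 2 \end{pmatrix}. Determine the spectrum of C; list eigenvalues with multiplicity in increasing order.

-4, 2, 6

Characteristic polynomial: p(r) = r^3 - 4r^2 - 20r + 48 = (r - 6)(r - 2)(r + 4).
Roots (with multiplicity): -4, 2, 6.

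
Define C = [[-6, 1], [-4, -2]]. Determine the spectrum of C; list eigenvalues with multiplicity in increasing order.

-4, -4

Characteristic polynomial: p(r) = r^2 + 8r + 16 = (r + 4)^2.
Roots (with multiplicity): -4, -4.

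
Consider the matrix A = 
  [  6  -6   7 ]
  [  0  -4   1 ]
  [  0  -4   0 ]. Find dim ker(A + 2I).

A + 2I = [[8, -6, 7], [0, -2, 1], [0, -4, 2]].
This matrix has rank 2, so its null space has dimension 3 − 2 = 1.

1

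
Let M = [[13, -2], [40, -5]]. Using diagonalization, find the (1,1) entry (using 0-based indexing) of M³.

-365

Characteristic polynomial: μ^2 - 8μ + 15 = (μ - 5)(μ - 3), so the eigenvalues are 3, 5.
μ=5: eigenvector (1, 4).
μ=3: eigenvector (1, 5).
P = [[1, 1], [4, 5]], D = diag(5, 3), P⁻¹ = [[5, -1], [-4, 1]].
M³ = P·diag(125, 27)·P⁻¹ = [[517, -98], [1960, -365]].
The requested entry is -365.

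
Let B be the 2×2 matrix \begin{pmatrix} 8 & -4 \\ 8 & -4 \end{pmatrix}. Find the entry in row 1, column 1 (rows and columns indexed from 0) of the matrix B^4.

-256

Characteristic polynomial: μ^2 - 4μ = μ(μ - 4), so the eigenvalues are 0, 4.
μ=4: eigenvector (1, 1).
μ=0: eigenvector (1, 2).
P = [[1, 1], [1, 2]], D = diag(4, 0), P⁻¹ = [[2, -1], [-1, 1]].
B⁴ = P·diag(256, 0)·P⁻¹ = [[512, -256], [512, -256]].
The requested entry is -256.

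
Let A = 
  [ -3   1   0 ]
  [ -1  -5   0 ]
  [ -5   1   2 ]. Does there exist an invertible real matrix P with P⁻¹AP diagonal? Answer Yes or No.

No

Characteristic polynomial: p(μ) = μ^3 + 6μ^2 - 32 = (μ - 2)(μ + 4)^2.
μ = -4 has algebraic multiplicity 2; rank(A + 4I) = 2, so geometric multiplicity = 1.
Geometric multiplicity < algebraic multiplicity, so A is not diagonalizable.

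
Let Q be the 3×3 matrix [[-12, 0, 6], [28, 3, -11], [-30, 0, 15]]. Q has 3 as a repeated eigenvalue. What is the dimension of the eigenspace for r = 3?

1

Q − 3I = [[-15, 0, 6], [28, 0, -11], [-30, 0, 12]].
This matrix has rank 2, so its null space has dimension 3 − 2 = 1.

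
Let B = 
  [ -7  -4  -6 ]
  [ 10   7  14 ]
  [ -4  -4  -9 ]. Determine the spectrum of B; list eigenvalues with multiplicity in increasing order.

Characteristic polynomial: p(r) = r^3 + 9r^2 + 23r + 15 = (r + 1)(r + 3)(r + 5).
Roots (with multiplicity): -5, -3, -1.

-5, -3, -1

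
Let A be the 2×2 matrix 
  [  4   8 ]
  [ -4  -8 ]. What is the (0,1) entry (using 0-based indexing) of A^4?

-512

Characteristic polynomial: μ^2 + 4μ = μ(μ + 4), so the eigenvalues are -4, 0.
μ=-4: eigenvector (1, -1).
μ=0: eigenvector (2, -1).
P = [[1, 2], [-1, -1]], D = diag(-4, 0), P⁻¹ = [[-1, -2], [1, 1]].
A⁴ = P·diag(256, 0)·P⁻¹ = [[-256, -512], [256, 512]].
The requested entry is -512.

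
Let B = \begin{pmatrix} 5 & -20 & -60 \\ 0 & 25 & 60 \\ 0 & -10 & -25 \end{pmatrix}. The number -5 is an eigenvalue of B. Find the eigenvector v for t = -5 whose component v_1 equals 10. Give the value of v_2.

-10

B + 5I = [[10, -20, -60], [0, 30, 60], [0, -10, -20]].
Solving (B + 5I)v = 0 gives the eigenspace spanned by (10, -10, 5).
With v_1 = 10, v = (10, -10, 5), so v_2 = -10.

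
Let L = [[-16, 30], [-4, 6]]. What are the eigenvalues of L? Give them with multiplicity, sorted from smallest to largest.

Characteristic polynomial: p(r) = r^2 + 10r + 24 = (r + 4)(r + 6).
Roots (with multiplicity): -6, -4.

-6, -4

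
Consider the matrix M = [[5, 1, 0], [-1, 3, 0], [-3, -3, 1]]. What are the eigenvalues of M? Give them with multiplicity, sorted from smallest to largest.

1, 4, 4

Characteristic polynomial: p(t) = t^3 - 9t^2 + 24t - 16 = (t - 4)^2(t - 1).
Roots (with multiplicity): 1, 4, 4.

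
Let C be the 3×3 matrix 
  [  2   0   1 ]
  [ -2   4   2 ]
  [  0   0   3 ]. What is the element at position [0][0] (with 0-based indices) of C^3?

Characteristic polynomial: μ^3 - 9μ^2 + 26μ - 24 = (μ - 4)(μ - 3)(μ - 2), so the eigenvalues are 2, 3, 4.
μ=4: eigenvector (0, 1, 0).
μ=2: eigenvector (1, 1, 0).
μ=3: eigenvector (1, 0, 1).
P = [[0, 1, 1], [1, 1, 0], [0, 0, 1]], D = diag(4, 2, 3), P⁻¹ = [[-1, 1, 1], [1, 0, -1], [0, 0, 1]].
C³ = P·diag(64, 8, 27)·P⁻¹ = [[8, 0, 19], [-56, 64, 56], [0, 0, 27]].
The requested entry is 8.

8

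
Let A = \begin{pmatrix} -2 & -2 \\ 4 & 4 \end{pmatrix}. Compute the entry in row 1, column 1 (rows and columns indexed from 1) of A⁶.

Characteristic polynomial: λ^2 - 2λ = λ(λ - 2), so the eigenvalues are 0, 2.
λ=2: eigenvector (-1, 2).
λ=0: eigenvector (-1, 1).
P = [[-1, -1], [2, 1]], D = diag(2, 0), P⁻¹ = [[1, 1], [-2, -1]].
A⁶ = P·diag(64, 0)·P⁻¹ = [[-64, -64], [128, 128]].
The requested entry is -64.

-64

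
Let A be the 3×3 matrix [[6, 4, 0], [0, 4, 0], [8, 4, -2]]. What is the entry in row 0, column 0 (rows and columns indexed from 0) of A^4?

1296

Characteristic polynomial: t^3 - 8t^2 + 4t + 48 = (t - 6)(t - 4)(t + 2), so the eigenvalues are -2, 4, 6.
t=6: eigenvector (1, 0, 1).
t=4: eigenvector (-2, 1, -2).
t=-2: eigenvector (0, 0, 1).
P = [[1, -2, 0], [0, 1, 0], [1, -2, 1]], D = diag(6, 4, -2), P⁻¹ = [[1, 2, 0], [0, 1, 0], [-1, 0, 1]].
A⁴ = P·diag(1296, 256, 16)·P⁻¹ = [[1296, 2080, 0], [0, 256, 0], [1280, 2080, 16]].
The requested entry is 1296.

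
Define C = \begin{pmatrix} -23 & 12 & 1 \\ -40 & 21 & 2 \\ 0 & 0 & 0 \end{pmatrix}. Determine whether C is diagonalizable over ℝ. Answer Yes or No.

Yes

Characteristic polynomial: p(s) = s^3 + 2s^2 - 3s = s(s - 1)(s + 3).
All 3 eigenvalues are distinct, so C is diagonalizable.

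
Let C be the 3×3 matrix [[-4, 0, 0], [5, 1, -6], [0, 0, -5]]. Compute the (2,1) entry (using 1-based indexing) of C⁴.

-255

Characteristic polynomial: μ^3 + 8μ^2 + 11μ - 20 = (μ - 1)(μ + 4)(μ + 5), so the eigenvalues are -5, -4, 1.
μ=-5: eigenvector (0, 1, 1).
μ=1: eigenvector (0, 1, 0).
μ=-4: eigenvector (1, -1, 0).
P = [[0, 0, 1], [1, 1, -1], [1, 0, 0]], D = diag(-5, 1, -4), P⁻¹ = [[0, 0, 1], [1, 1, -1], [1, 0, 0]].
C⁴ = P·diag(625, 1, 256)·P⁻¹ = [[256, 0, 0], [-255, 1, 624], [0, 0, 625]].
The requested entry is -255.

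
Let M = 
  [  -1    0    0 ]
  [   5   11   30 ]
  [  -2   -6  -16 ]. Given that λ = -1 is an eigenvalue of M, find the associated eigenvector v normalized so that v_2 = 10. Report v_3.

M + 1I = [[0, 0, 0], [5, 12, 30], [-2, -6, -15]].
Solving (M + 1I)v = 0 gives the eigenspace spanned by (0, 10, -4).
With v_2 = 10, v = (0, 10, -4), so v_3 = -4.

-4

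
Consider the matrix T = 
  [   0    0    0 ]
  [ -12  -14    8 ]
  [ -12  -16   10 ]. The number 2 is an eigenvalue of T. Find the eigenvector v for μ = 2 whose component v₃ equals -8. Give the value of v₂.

-4

T − 2I = [[-2, 0, 0], [-12, -16, 8], [-12, -16, 8]].
Solving (T − 2I)v = 0 gives the eigenspace spanned by (0, -4, -8).
With v₃ = -8, v = (0, -4, -8), so v₂ = -4.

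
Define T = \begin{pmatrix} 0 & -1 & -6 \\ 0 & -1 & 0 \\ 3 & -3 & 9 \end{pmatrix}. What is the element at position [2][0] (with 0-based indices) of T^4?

1215

Characteristic polynomial: r^3 - 8r^2 + 9r + 18 = (r - 6)(r - 3)(r + 1), so the eigenvalues are -1, 3, 6.
r=3: eigenvector (2, 0, -1).
r=-1: eigenvector (1, 1, 0).
r=6: eigenvector (-1, 0, 1).
P = [[2, 1, -1], [0, 1, 0], [-1, 0, 1]], D = diag(3, -1, 6), P⁻¹ = [[1, -1, 1], [0, 1, 0], [1, -1, 2]].
T⁴ = P·diag(81, 1, 1296)·P⁻¹ = [[-1134, 1135, -2430], [0, 1, 0], [1215, -1215, 2511]].
The requested entry is 1215.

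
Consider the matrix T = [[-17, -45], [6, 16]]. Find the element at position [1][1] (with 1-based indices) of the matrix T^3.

Characteristic polynomial: s^2 + s - 2 = (s - 1)(s + 2), so the eigenvalues are -2, 1.
s=-2: eigenvector (-3, 1).
s=1: eigenvector (-5, 2).
P = [[-3, -5], [1, 2]], D = diag(-2, 1), P⁻¹ = [[-2, -5], [1, 3]].
T³ = P·diag(-8, 1)·P⁻¹ = [[-53, -135], [18, 46]].
The requested entry is -53.

-53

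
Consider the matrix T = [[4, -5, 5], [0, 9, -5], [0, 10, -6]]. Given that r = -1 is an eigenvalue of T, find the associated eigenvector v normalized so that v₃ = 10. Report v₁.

-5

T + 1I = [[5, -5, 5], [0, 10, -5], [0, 10, -5]].
Solving (T + 1I)v = 0 gives the eigenspace spanned by (-5, 5, 10).
With v₃ = 10, v = (-5, 5, 10), so v₁ = -5.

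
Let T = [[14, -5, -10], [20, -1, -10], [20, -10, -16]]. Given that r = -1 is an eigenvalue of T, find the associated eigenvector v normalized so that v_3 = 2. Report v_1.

T + 1I = [[15, -5, -10], [20, 0, -10], [20, -10, -15]].
Solving (T + 1I)v = 0 gives the eigenspace spanned by (1, -1, 2).
With v_3 = 2, v = (1, -1, 2), so v_1 = 1.

1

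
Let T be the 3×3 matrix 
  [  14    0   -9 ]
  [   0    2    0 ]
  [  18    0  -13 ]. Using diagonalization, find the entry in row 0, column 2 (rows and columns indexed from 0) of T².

Characteristic polynomial: s^3 - 3s^2 - 18s + 40 = (s - 5)(s - 2)(s + 4), so the eigenvalues are -4, 2, 5.
s=-4: eigenvector (-1, 0, -2).
s=2: eigenvector (0, 1, 0).
s=5: eigenvector (1, 0, 1).
P = [[-1, 0, 1], [0, 1, 0], [-2, 0, 1]], D = diag(-4, 2, 5), P⁻¹ = [[1, 0, -1], [0, 1, 0], [2, 0, -1]].
T² = P·diag(16, 4, 25)·P⁻¹ = [[34, 0, -9], [0, 4, 0], [18, 0, 7]].
The requested entry is -9.

-9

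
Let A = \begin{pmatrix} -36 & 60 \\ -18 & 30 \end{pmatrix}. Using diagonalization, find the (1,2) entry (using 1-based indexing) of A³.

Characteristic polynomial: μ^2 + 6μ = μ(μ + 6), so the eigenvalues are -6, 0.
μ=0: eigenvector (-5, -3).
μ=-6: eigenvector (2, 1).
P = [[-5, 2], [-3, 1]], D = diag(0, -6), P⁻¹ = [[1, -2], [3, -5]].
A³ = P·diag(0, -216)·P⁻¹ = [[-1296, 2160], [-648, 1080]].
The requested entry is 2160.

2160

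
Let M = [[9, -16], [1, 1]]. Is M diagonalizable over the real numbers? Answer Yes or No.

No

Characteristic polynomial: p(s) = s^2 - 10s + 25 = (s - 5)^2.
s = 5 has algebraic multiplicity 2; rank(M − 5I) = 1, so geometric multiplicity = 1.
Geometric multiplicity < algebraic multiplicity, so M is not diagonalizable.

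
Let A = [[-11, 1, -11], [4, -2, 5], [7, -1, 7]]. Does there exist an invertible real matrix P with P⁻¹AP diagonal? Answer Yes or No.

Characteristic polynomial: p(s) = s^3 + 6s^2 + 9s + 4 = (s + 1)^2(s + 4).
s = -1 has algebraic multiplicity 2; rank(A + 1I) = 2, so geometric multiplicity = 1.
Geometric multiplicity < algebraic multiplicity, so A is not diagonalizable.

No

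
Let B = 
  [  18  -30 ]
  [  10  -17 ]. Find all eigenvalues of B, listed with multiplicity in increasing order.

Characteristic polynomial: p(λ) = λ^2 - λ - 6 = (λ - 3)(λ + 2).
Roots (with multiplicity): -2, 3.

-2, 3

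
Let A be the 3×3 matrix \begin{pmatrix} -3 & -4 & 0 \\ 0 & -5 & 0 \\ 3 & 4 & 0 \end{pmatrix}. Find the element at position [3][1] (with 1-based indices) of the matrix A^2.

Characteristic polynomial: r^3 + 8r^2 + 15r = r(r + 3)(r + 5), so the eigenvalues are -5, -3, 0.
r=0: eigenvector (0, 0, 1).
r=-5: eigenvector (2, 1, -2).
r=-3: eigenvector (1, 0, -1).
P = [[0, 2, 1], [0, 1, 0], [1, -2, -1]], D = diag(0, -5, -3), P⁻¹ = [[1, 0, 1], [0, 1, 0], [1, -2, 0]].
A² = P·diag(0, 25, 9)·P⁻¹ = [[9, 32, 0], [0, 25, 0], [-9, -32, 0]].
The requested entry is -9.

-9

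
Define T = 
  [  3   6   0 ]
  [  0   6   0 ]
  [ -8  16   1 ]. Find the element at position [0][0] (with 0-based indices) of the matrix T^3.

27

Characteristic polynomial: λ^3 - 10λ^2 + 27λ - 18 = (λ - 6)(λ - 3)(λ - 1), so the eigenvalues are 1, 3, 6.
λ=6: eigenvector (2, 1, 0).
λ=3: eigenvector (1, 0, -4).
λ=1: eigenvector (0, 0, 1).
P = [[2, 1, 0], [1, 0, 0], [0, -4, 1]], D = diag(6, 3, 1), P⁻¹ = [[0, 1, 0], [1, -2, 0], [4, -8, 1]].
T³ = P·diag(216, 27, 1)·P⁻¹ = [[27, 378, 0], [0, 216, 0], [-104, 208, 1]].
The requested entry is 27.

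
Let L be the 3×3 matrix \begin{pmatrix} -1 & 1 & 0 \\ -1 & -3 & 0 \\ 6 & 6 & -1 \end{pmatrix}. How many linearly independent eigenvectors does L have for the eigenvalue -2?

L + 2I = [[1, 1, 0], [-1, -1, 0], [6, 6, 1]].
This matrix has rank 2, so its null space has dimension 3 − 2 = 1.

1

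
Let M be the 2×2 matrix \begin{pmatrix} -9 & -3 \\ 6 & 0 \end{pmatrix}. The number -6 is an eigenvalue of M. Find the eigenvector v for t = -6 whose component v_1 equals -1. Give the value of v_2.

1

M + 6I = [[-3, -3], [6, 6]].
Solving (M + 6I)v = 0 gives the eigenspace spanned by (-1, 1).
With v_1 = -1, v = (-1, 1), so v_2 = 1.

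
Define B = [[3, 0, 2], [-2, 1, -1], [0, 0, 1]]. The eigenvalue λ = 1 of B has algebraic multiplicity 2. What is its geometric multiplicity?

1

B − 1I = [[2, 0, 2], [-2, 0, -1], [0, 0, 0]].
This matrix has rank 2, so its null space has dimension 3 − 2 = 1.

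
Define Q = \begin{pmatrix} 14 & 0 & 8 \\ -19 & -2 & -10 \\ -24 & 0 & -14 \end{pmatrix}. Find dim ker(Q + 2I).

Q + 2I = [[16, 0, 8], [-19, 0, -10], [-24, 0, -12]].
This matrix has rank 2, so its null space has dimension 3 − 2 = 1.

1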